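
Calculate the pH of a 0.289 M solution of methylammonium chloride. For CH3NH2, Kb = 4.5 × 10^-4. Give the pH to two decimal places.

pH = 5.60

CH3NH3+ is the conjugate acid of the weak base CH3NH2.
Ka = Kw/Kb = 1.0×10^-14 / 4.5 × 10^-4 = 2.22 × 10^-11
Ka = x²/(0.289 − x) = 2.22 × 10^-11
Neglecting x in the denominator: x = √(2.22 × 10^-11 × 0.289) = 2.53 × 10^-6 M
pH = −log(2.53 × 10^-6) = 5.60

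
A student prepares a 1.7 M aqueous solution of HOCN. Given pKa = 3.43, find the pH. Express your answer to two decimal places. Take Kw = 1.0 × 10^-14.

pH = 1.60

HOCN ⇌ OCN- + H+
Ka = 10^(−3.43) = 3.72 × 10^-4
Ka = [H+]²/(1.7 − [H+]) = 3.72 × 10^-4
Since Ka ≪ C₀, [H+] ≈ √(Ka·C₀) = 2.51 × 10^-2 M.
([H+]/C₀ = 1.5% < 5%, so the approximation holds.)
pH = −log(2.51 × 10^-2) = 1.60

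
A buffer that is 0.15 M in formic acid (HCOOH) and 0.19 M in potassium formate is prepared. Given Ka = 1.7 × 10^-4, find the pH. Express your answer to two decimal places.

pH = 3.87

pKa = −log(1.7 × 10^-4) = 3.770
Using pH = pKa + log([base]/[acid]) with [base]/[acid] = 0.19/0.15:
pH = 3.770 + (+0.103) = 3.87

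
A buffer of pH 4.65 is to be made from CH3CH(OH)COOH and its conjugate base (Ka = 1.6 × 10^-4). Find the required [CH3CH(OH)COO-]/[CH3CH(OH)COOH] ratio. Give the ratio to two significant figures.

pKa = -log(1.6 × 10^-4) = 3.796
pH = pKa + log(r) ⇒ log(r) = 4.65 − 3.796 = +0.854
r = [CH3CH(OH)COO-]/[CH3CH(OH)COOH] = 10^(+0.854) = 7.14

ratio = 7.1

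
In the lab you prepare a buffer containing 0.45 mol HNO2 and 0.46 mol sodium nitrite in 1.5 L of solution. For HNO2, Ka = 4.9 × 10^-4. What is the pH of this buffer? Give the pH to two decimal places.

pKa = −log(4.9 × 10^-4) = 3.310
Henderson–Hasselbalch: pH = pKa + log([NO2-]/[HNO2]) = 3.310 + log(0.46/0.45)
pH = 3.310 + (+0.010) = 3.32

pH = 3.32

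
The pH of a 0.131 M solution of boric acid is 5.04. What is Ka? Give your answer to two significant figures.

Ka = 6.3 × 10^-10

[H+] = 10^(-5.04) = 9.12 × 10^-6 M
At equilibrium [HA] = 0.131 − 9.12 × 10^-6 = 1.31 × 10^-1 M
Ka = [H+][A-]/[HA] = (9.12 × 10^-6)² / 1.31 × 10^-1 = 6.3 × 10^-10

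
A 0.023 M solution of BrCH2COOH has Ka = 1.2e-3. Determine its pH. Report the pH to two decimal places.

pH = 2.33

BrCH2COOH ⇌ BrCH2COO- + H+
Let x = [H+] at equilibrium. Ka = x²/(0.023 − x).
Here C₀/Ka ≈ 19.2, so the small-x approximation fails. Use the quadratic:
x = (−Ka + √(Ka² + 4·Ka·C₀))/2 = 4.69 × 10^-3 M
pH = −log[H+] = −log(4.69 × 10^-3) = 2.33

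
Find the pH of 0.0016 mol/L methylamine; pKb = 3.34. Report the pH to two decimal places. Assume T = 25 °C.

CH3NH2 + H2O ⇌ CH3NH3+ + OH-
Kb = 10^(−3.34) = 4.57 × 10^-4
Kb = x²/(0.0016 − x) = 4.57 × 10^-4
x is not negligible relative to C₀; solve x² + 0.000457·x − 7.31e-07 = 0.
x = [−0.000457 + √(0.000457² + 2.92e-06)]/2 = 6.57 × 10^-4 M
pOH = 3.18, so pH = 14.00 − pOH = 10.82

pH = 10.82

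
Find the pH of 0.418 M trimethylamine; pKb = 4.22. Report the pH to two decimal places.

pH = 11.70

(CH3)3N + H2O ⇌ (CH3)3NH+ + OH-
Kb = 10^(−4.22) = 6.03 × 10^-5
From the ICE table, Kb = [OH-]²/(0.418 − [OH-]) = 6.03 × 10^-5.
Since Kb ≪ C₀, [OH-] ≈ √(Kb·C₀) = 5.02 × 10^-3 M.
([OH-]/C₀ = 1.2% < 5%, so the approximation holds.)
pOH = −log(5.02 × 10^-3) = 2.30; pH = 14.00 − 2.30 = 11.70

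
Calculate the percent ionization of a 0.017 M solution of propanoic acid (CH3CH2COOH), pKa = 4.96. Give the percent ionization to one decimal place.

CH3CH2COOH ⇌ CH3CH2COO- + H+; let x = [H+] at equilibrium.
Ka = 10^(−4.96) = 1.10 × 10^-5
x ≈ √(Ka·C₀) = √(1.10 × 10^-5 × 0.017) = 4.32 × 10^-4 M
Fraction ionized = 4.32 × 10^-4 / 0.017 = 0.0254 → 2.5%

2.5%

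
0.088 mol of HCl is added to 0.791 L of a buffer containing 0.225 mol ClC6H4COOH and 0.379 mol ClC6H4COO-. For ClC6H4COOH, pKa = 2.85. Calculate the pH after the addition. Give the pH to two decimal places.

After neutralization: n(ClC6H4COOH) = 0.313 mol, n(ClC6H4COO-) = 0.291 mol.
pH = pKa + log([A⁻]/[HA]) = 2.85 + log(0.291/0.313) = 2.85 -0.032

pH = 2.82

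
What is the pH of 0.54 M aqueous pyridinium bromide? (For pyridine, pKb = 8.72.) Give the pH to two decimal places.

C5H5NH+ is the conjugate acid of the weak base C5H5N.
Kb = 10^(−8.72) = 1.91 × 10^-9
Ka = Kw/Kb = 1.0×10^-14 / 1.91 × 10^-9 = 5.24 × 10^-6
From the ICE table, Ka = [H+]²/(0.54 − [H+]) = 5.24 × 10^-6.
Since Ka ≪ C₀, [H+] ≈ √(Ka·C₀) = 1.68 × 10^-3 M.
Check: 0.31% ionized — well under 5%, approximation valid.
pH = −log(1.68 × 10^-3) = 2.77

pH = 2.77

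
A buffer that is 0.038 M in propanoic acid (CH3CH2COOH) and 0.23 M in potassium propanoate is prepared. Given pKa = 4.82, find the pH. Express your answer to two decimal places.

pH = 5.60

Henderson–Hasselbalch: pH = pKa + log([CH3CH2COO-]/[CH3CH2COOH]) = 4.82 + log(0.23/0.038)
pH = 4.82 + (+0.782) = 5.60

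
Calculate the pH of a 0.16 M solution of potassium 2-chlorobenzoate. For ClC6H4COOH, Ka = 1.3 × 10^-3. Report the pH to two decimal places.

ClC6H4COO- is the conjugate base of the weak acid ClC6H4COOH.
Kb = Kw/Ka = 1.0×10^-14 / 1.3 × 10^-3 = 7.69 × 10^-12
Kb = x²/(0.16 − x) = 7.69 × 10^-12
Assume x ≪ 0.16: x ≈ √(7.69 × 10^-12 × 0.16) = 1.11 × 10^-6 M
(x/C₀ = 0.00069% < 5%, so the approximation holds.)
pOH = 5.95, so pH = 14.00 − pOH = 8.05

pH = 8.05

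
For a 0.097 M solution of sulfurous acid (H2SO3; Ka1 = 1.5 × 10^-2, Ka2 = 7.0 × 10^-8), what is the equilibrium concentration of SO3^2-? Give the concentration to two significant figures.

First ionization gives [H+] ≈ [HSO3-] = 3.14 × 10^-2 M.
Second step: Ka2 = [H+][SO3^2-]/[HSO3-] ≈ [SO3^2-] (since [H+] ≈ [HSO3-]).
So [SO3^2-] ≈ Ka2.

7.0 × 10^-8 M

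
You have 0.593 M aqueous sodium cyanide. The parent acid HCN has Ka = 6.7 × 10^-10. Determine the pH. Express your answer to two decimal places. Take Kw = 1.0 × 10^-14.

pH = 11.47

CN- is the conjugate base of the weak acid HCN.
Kb = Kw/Ka = 1.0×10^-14 / 6.7 × 10^-10 = 1.49 × 10^-5
Kb = x²/(0.593 − x) = 1.49 × 10^-5
Neglecting x in the denominator: x = √(1.49 × 10^-5 × 0.593) = 2.97 × 10^-3 M
Check: 0.5% ionized — well under 5%, approximation valid.
pOH = −log(2.97 × 10^-3) = 2.53; pH = 14.00 − 2.53 = 11.47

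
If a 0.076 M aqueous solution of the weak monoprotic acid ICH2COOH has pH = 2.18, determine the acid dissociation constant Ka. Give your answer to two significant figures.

[H+] = 10^(-2.18) = 6.61 × 10^-3 M
At equilibrium [HA] = 0.076 − 6.61 × 10^-3 = 6.94 × 10^-2 M
Ka = [H+][A-]/[HA] = (6.61 × 10^-3)² / 6.94 × 10^-2 = 6.3 × 10^-4

Ka = 6.3 × 10^-4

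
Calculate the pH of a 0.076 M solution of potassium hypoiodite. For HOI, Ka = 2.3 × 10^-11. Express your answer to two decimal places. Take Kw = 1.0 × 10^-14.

pH = 11.74

OI- is the conjugate base of the weak acid HOI.
Kb = Kw/Ka = 1.0×10^-14 / 2.3 × 10^-11 = 4.35 × 10^-4
From the ICE table, Kb = x²/(0.076 − x) = 4.35 × 10^-4.
x is not negligible relative to C₀; solve x² + 0.000435·x − 3.31e-05 = 0.
x = [−0.000435 + √(0.000435² + 0.000132)]/2 = 5.54 × 10^-3 M
pOH = −log(5.54 × 10^-3) = 2.26; pH = 14.00 − 2.26 = 11.74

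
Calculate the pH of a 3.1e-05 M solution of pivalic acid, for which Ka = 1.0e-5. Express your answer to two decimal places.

pH = 4.88

(CH3)3CCOOH ⇌ (CH3)3CCOO- + H+
Ka = [H+]²/(3.1e-05 − [H+]) = 1.0 × 10^-5
Here C₀/Ka ≈ 3.1, so the small-[H+] approximation fails. Use the quadratic:
[H+] = (−Ka + √(Ka² + 4·Ka·C₀))/2 = 1.33 × 10^-5 M
pH = −log[H+] = −log(1.33 × 10^-5) = 4.88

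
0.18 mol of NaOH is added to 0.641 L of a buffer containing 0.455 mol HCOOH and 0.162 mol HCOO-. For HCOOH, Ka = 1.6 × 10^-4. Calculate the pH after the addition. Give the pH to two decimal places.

After neutralization: n(HCOOH) = 0.275 mol, n(HCOO-) = 0.342 mol.
pKa = −log(1.6 × 10^-4) = 3.796
pH = pKa + log([A⁻]/[HA]) = 3.796 + log(0.342/0.275) = 3.796 +0.095

pH = 3.89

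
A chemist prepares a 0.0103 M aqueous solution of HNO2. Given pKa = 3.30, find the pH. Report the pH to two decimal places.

pH = 2.69

HNO2 ⇌ NO2- + H+
Ka = 10^(−3.30) = 5.01 × 10^-4
Ka = [H+]²/(0.0103 − [H+]) = 5.01 × 10^-4
[H+] is not negligible relative to C₀; solve [H+]² + 0.000501·[H+] − 5.16e-06 = 0.
[H+] = [−0.000501 + √(0.000501² + 2.06e-05)]/2 = 2.03 × 10^-3 M
pH = −log[H+] = −log(2.03 × 10^-3) = 2.69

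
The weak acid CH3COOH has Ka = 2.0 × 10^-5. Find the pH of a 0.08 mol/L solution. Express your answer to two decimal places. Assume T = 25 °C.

CH3COOH ⇌ CH3COO- + H+
Let x = [H+] at equilibrium. Ka = x²/(0.08 − x).
Neglecting x in the denominator: x = √(2.0 × 10^-5 × 0.08) = 1.26 × 10^-3 M
Check: 1.6% ionized — well under 5%, approximation valid.
pH = −log(1.26 × 10^-3) = 2.90

pH = 2.90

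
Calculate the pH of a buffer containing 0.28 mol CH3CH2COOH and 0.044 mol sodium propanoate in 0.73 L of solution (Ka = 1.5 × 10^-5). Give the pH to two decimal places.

pKa = −log(1.5 × 10^-5) = 4.824
Using pH = pKa + log([base]/[acid]) with [base]/[acid] = 0.044/0.28:
pH = 4.824 + (-0.804) = 4.02

pH = 4.02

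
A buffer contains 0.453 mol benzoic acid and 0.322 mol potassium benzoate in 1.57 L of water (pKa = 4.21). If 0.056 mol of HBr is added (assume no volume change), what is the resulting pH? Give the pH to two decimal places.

Added H+ converts C6H5COO- to C6H5COOH: C6H5COOH → 0.509 mol, C6H5COO- → 0.266 mol.
pH = pKa + log(n_C6H5COO-/n_C6H5COOH) = 4.21 + log(0.266/0.509) = 4.21 + (-0.282)

pH = 3.93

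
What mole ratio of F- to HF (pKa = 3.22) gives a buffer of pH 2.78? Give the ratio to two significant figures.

ratio = 0.36

pH = pKa + log(r) ⇒ log(r) = 2.78 − 3.22 = -0.44
r = [F-]/[HF] = 10^(-0.44) = 0.363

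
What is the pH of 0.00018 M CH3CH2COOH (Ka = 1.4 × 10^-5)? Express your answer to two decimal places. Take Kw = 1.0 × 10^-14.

pH = 4.36

CH3CH2COOH ⇌ CH3CH2COO- + H+
From the ICE table, Ka = [H+]²/(0.00018 − [H+]) = 1.4 × 10^-5.
[H+] is not negligible relative to C₀; solve [H+]² + 1.4e-05·[H+] − 2.52e-09 = 0.
[H+] = (−Ka + √(Ka² + 4·Ka·C₀))/2 = 4.37 × 10^-5 M
pH = −log(4.37 × 10^-5) = 4.36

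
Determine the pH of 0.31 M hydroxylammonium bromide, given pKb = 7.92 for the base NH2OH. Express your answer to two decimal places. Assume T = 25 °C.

pH = 3.29

NH3OH+ is the conjugate acid of the weak base NH2OH.
Kb = 10^(−7.92) = 1.20 × 10^-8
Ka = Kw/Kb = 1.0×10^-14 / 1.20 × 10^-8 = 8.33 × 10^-7
Ka = [H+]²/(0.31 − [H+]) = 8.33 × 10^-7
Assume [H+] ≪ 0.31: [H+] ≈ √(8.33 × 10^-7 × 0.31) = 5.08 × 10^-4 M
([H+]/C₀ = 0.16% < 5%, so the approximation holds.)
pH = −log(5.08 × 10^-4) = 3.29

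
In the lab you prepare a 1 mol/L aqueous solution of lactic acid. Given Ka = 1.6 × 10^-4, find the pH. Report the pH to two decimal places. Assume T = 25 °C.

pH = 1.90

CH3CH(OH)COOH ⇌ CH3CH(OH)COO- + H+
Ka = [H+]²/(1 − [H+]) = 1.6 × 10^-4
Since Ka ≪ C₀, [H+] ≈ √(Ka·C₀) = 1.26 × 10^-2 M.
pH = −log(1.26 × 10^-2) = 1.90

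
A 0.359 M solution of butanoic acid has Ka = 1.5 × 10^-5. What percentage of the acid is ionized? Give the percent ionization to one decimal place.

0.6%

CH3(CH2)2COOH ⇌ CH3(CH2)2COO- + H+; let x = [H+] at equilibrium.
x ≈ √(Ka·C₀) = √(1.5 × 10^-5 × 0.359) = 2.32 × 10^-3 M
% ionization = x/C₀ × 100% = 2.32 × 10^-3/0.359 × 100% = 0.6%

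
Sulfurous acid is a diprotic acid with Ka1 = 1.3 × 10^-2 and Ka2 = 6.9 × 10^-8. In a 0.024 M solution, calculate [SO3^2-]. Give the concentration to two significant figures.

6.9 × 10^-8 M

First ionization gives [H+] ≈ [HSO3-] = 1.23 × 10^-2 M.
Second step: Ka2 = [H+][SO3^2-]/[HSO3-] ≈ [SO3^2-] (since [H+] ≈ [HSO3-]).
So [SO3^2-] ≈ Ka2.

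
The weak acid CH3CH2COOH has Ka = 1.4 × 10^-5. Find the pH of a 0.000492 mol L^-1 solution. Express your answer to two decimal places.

CH3CH2COOH ⇌ CH3CH2COO- + H+
From the ICE table, Ka = [H+]²/(0.000492 − [H+]) = 1.4 × 10^-5.
The 5% rule fails; solving [H+]² + Ka·[H+] − Ka·C₀ = 0 exactly:
[H+] = (−Ka + √(Ka² + 4·Ka·C₀))/2 = 7.63 × 10^-5 M
pH = −log(7.63 × 10^-5) = 4.12

pH = 4.12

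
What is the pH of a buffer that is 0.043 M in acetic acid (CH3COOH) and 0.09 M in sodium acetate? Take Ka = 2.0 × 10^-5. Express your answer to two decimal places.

pKa = −log(2.0 × 10^-5) = 4.699
pH = pKa + log([A⁻]/[HA]) = 4.699 + log(0.09/0.043)
pH = 4.699 + (+0.321) = 5.02

pH = 5.02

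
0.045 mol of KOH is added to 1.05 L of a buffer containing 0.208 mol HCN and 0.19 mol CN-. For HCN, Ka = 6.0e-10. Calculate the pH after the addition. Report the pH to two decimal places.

After neutralization: n(HCN) = 0.163 mol, n(CN-) = 0.235 mol.
pKa = −log(6.0 × 10^-10) = 9.222
pH = pKa + log(n_CN-/n_HCN) = 9.222 + log(0.235/0.163) = 9.222 + (+0.159)

pH = 9.38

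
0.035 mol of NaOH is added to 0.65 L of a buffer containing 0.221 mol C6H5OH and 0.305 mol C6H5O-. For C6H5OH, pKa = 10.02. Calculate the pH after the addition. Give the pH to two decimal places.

pH = 10.28

OH- converts C6H5OH to C6H5O-: C6H5OH → 0.186 mol, C6H5O- → 0.34 mol.
pH = pKa + log(n_C6H5O-/n_C6H5OH) = 10.02 + log(0.34/0.186) = 10.02 + (+0.262)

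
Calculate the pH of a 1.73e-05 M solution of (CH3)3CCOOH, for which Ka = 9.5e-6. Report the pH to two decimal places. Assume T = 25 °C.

(CH3)3CCOOH ⇌ (CH3)3CCOO- + H+
Ka = x²/(1.73e-05 − x) = 9.5 × 10^-6
Here C₀/Ka ≈ 1.82, so the small-x approximation fails. Use the quadratic:
x = [−9.5e-06 + √(9.5e-06² + 6.57e-10)]/2 = 8.92 × 10^-6 M
pH = −log[H+] = −log(8.92 × 10^-6) = 5.05

pH = 5.05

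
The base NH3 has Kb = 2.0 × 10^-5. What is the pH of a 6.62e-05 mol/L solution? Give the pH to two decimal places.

NH3 + H2O ⇌ NH4+ + OH-
Let x = [OH-] at equilibrium. Kb = x²/(6.62e-05 − x).
Here C₀/Kb ≈ 3.31, so the small-x approximation fails. Use the quadratic:
x = [−2e-05 + √(2e-05² + 5.3e-09)]/2 = 2.77 × 10^-5 M
pOH = 4.56, so pH = 14.00 − pOH = 9.44

pH = 9.44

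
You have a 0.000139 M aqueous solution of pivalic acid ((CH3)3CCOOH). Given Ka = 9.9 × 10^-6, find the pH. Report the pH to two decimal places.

pH = 4.49

(CH3)3CCOOH ⇌ (CH3)3CCOO- + H+
Let x = [H+] at equilibrium. Ka = x²/(0.000139 − x).
Here C₀/Ka ≈ 14, so the small-x approximation fails. Use the quadratic:
x = [−9.9e-06 + √(9.9e-06² + 5.5e-09)]/2 = 3.25 × 10^-5 M
pH = −log(3.25 × 10^-5) = 4.49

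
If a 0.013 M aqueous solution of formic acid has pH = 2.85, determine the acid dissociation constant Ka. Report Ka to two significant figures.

[H+] = 10^(-2.85) = 1.41 × 10^-3 M
At equilibrium [HA] = 0.013 − 1.41 × 10^-3 = 1.16 × 10^-2 M
Ka = [H+][A-]/[HA] = (1.41 × 10^-3)² / 1.16 × 10^-2 = 1.7 × 10^-4

Ka = 1.7 × 10^-4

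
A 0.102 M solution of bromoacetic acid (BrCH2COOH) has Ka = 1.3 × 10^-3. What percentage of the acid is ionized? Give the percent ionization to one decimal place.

BrCH2COOH ⇌ BrCH2COO- + H+; let x = [H+] at equilibrium.
Ka = x²/(C₀ − x); solving the quadratic gives x = 1.09 × 10^-2 M.
% ionization = x/C₀ × 100% = 1.09 × 10^-2/0.102 × 100% = 10.7%

10.7%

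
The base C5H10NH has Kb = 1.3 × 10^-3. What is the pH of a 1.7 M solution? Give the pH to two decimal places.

pH = 12.67

C5H10NH + H2O ⇌ C5H10NH2+ + OH-
Kb = [OH-]²/(1.7 − [OH-]) = 1.3 × 10^-3
Assume [OH-] ≪ 1.7: [OH-] ≈ √(1.3 × 10^-3 × 1.7) = 4.70 × 10^-2 M
Check: 2.8% ionized — well under 5%, approximation valid.
pOH = −log(4.70 × 10^-2) = 1.33; pH = 14.00 − 1.33 = 12.67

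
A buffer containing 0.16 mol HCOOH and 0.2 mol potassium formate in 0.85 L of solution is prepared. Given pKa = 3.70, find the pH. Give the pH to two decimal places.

pH = 3.80

Henderson–Hasselbalch: pH = pKa + log([HCOO-]/[HCOOH]) = 3.70 + log(0.2/0.16)
pH = 3.70 + (+0.097) = 3.80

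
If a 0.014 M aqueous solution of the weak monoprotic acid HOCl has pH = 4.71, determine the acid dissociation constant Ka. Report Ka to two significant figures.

[H+] = 10^(-4.71) = 1.95 × 10^-5 M
At equilibrium [HA] = 0.014 − 1.95 × 10^-5 = 1.40 × 10^-2 M
Ka = [H+][A-]/[HA] = (1.95 × 10^-5)² / 1.40 × 10^-2 = 2.7 × 10^-8

Ka = 2.7 × 10^-8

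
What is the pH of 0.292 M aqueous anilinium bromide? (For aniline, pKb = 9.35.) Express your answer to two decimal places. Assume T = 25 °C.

pH = 2.59

C6H5NH3+ is the conjugate acid of the weak base C6H5NH2.
Kb = 10^(−9.35) = 4.47 × 10^-10
Ka = Kw/Kb = 1.0×10^-14 / 4.47 × 10^-10 = 2.24 × 10^-5
Ka = [H+]²/(0.292 − [H+]) = 2.24 × 10^-5
Assume [H+] ≪ 0.292: [H+] ≈ √(2.24 × 10^-5 × 0.292) = 2.56 × 10^-3 M
([H+]/C₀ = 0.88% < 5%, so the approximation holds.)
pH = −log(2.56 × 10^-3) = 2.59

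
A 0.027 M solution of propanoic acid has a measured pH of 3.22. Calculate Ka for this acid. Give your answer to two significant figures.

[H+] = 10^(-3.22) = 6.03 × 10^-4 M
At equilibrium [HA] = 0.027 − 6.03 × 10^-4 = 2.64 × 10^-2 M
Ka = [H+][A-]/[HA] = (6.03 × 10^-4)² / 2.64 × 10^-2 = 1.4 × 10^-5

Ka = 1.4 × 10^-5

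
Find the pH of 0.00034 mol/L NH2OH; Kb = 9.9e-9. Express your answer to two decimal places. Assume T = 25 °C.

NH2OH + H2O ⇌ NH3OH+ + OH-
Let x = [OH-] at equilibrium. Kb = x²/(0.00034 − x).
Assume x ≪ 0.00034: x ≈ √(9.9 × 10^-9 × 0.00034) = 1.83 × 10^-6 M
(x/C₀ = 0.54% < 5%, so the approximation holds.)
pOH = −log(1.83 × 10^-6) = 5.74; pH = 14.00 − 5.74 = 8.26

pH = 8.26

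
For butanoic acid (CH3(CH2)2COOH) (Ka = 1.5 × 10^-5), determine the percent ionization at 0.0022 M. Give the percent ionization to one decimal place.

7.9%

CH3(CH2)2COOH ⇌ CH3(CH2)2COO- + H+; let x = [H+] at equilibrium.
Solve x² + 1.5e-05x − 3.3e-08 = 0 → x = 1.74 × 10^-4 M
% ionization = x/C₀ × 100% = 1.74 × 10^-4/0.0022 × 100% = 7.9%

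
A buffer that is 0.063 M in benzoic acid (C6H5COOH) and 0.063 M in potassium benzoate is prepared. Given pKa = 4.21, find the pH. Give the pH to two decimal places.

Using pH = pKa + log([base]/[acid]) with [base]/[acid] = 0.063/0.063:
pH = 4.21 + (+0.000) = 4.21

pH = 4.21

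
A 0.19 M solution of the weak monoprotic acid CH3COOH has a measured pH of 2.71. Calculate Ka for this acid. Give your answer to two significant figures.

[H+] = 10^(-2.71) = 1.95 × 10^-3 M
At equilibrium [HA] = 0.19 − 1.95 × 10^-3 = 1.88 × 10^-1 M
Ka = [H+][A-]/[HA] = (1.95 × 10^-3)² / 1.88 × 10^-1 = 2.0 × 10^-5

Ka = 2.0 × 10^-5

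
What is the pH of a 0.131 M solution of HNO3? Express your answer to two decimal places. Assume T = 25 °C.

HNO3 is a strong acid and dissociates completely, so [H+] = 0.131 M.
pH = -log(0.131) = 0.88

pH = 0.88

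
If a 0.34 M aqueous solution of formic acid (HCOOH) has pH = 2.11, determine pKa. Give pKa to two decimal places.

[H+] = 10^(-2.11) = 7.76 × 10^-3 M
At equilibrium [HA] = 0.34 − 7.76 × 10^-3 = 3.32 × 10^-1 M
Ka = [H+][A-]/[HA] = (7.76 × 10^-3)² / 3.32 × 10^-1 = 1.81 × 10^-4
pKa = -log(1.81 × 10^-4) = 3.74

pKa = 3.74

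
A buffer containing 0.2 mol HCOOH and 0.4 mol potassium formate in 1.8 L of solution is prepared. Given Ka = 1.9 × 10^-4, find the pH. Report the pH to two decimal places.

pKa = −log(1.9 × 10^-4) = 3.721
Using pH = pKa + log([base]/[acid]) with [base]/[acid] = 0.4/0.2:
pH = 3.721 + (+0.301) = 4.02

pH = 4.02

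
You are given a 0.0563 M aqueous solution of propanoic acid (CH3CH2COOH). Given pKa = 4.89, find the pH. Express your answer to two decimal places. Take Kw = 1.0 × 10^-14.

CH3CH2COOH ⇌ CH3CH2COO- + H+
Ka = 10^(−4.89) = 1.29 × 10^-5
Ka = [H+]²/(0.0563 − [H+]) = 1.29 × 10^-5
Assume [H+] ≪ 0.0563: [H+] ≈ √(1.29 × 10^-5 × 0.0563) = 8.52 × 10^-4 M
pH = −log[H+] = −log(8.52 × 10^-4) = 3.07

pH = 3.07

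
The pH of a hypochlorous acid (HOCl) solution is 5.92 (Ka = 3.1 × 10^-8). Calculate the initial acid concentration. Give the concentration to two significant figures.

[H+] = 10^(-5.92) = 1.20 × 10^-6 M = x
Ka = x²/(C₀ − x) ⇒ C₀ = x + x²/Ka
C₀ = 1.20 × 10^-6 + (1.20 × 10^-6)²/(3.1 × 10^-8) = 4.77 × 10^-5 M

C₀ = 4.8 × 10^-5 M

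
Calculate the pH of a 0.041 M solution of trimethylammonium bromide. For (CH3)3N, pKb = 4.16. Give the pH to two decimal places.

pH = 5.61

(CH3)3NH+ is the conjugate acid of the weak base (CH3)3N.
Kb = 10^(−4.16) = 6.92 × 10^-5
Ka = Kw/Kb = 1.0×10^-14 / 6.92 × 10^-5 = 1.45 × 10^-10
Let x = [H+] at equilibrium. Ka = x²/(0.041 − x).
Assume x ≪ 0.041: x ≈ √(1.45 × 10^-10 × 0.041) = 2.44 × 10^-6 M
pH = −log(2.44 × 10^-6) = 5.61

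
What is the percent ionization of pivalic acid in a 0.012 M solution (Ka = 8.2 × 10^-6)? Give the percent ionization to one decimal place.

2.6%

(CH3)3CCOOH ⇌ (CH3)3CCOO- + H+; let x = [H+] at equilibrium.
x ≈ √(Ka·C₀) = √(8.2 × 10^-6 × 0.012) = 3.14 × 10^-4 M
% ionization = x/C₀ × 100% = 3.14 × 10^-4/0.012 × 100% = 2.6%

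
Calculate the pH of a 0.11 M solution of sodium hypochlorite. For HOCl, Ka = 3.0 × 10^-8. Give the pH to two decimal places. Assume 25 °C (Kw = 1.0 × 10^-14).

OCl- is the conjugate base of the weak acid HOCl.
Kb = Kw/Ka = 1.0×10^-14 / 3.0 × 10^-8 = 3.33 × 10^-7
Kb = x²/(0.11 − x) = 3.33 × 10^-7
Assume x ≪ 0.11: x ≈ √(3.33 × 10^-7 × 0.11) = 1.91 × 10^-4 M
(x/C₀ = 0.17% < 5%, so the approximation holds.)
pOH = −log(1.91 × 10^-4) = 3.72; pH = 14.00 − 3.72 = 10.28

pH = 10.28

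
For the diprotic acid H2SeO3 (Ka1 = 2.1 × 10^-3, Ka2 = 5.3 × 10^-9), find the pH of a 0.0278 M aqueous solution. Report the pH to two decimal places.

pH = 2.18

Ka1 ≫ Ka2, so treat the first dissociation as the only significant source of H+.
Ka1 = x²/(0.0278 − x) = 2.1 × 10^-3
Solving the quadratic: x = (−Ka1 + √(Ka1² + 4·Ka1·C₀))/2 = 6.66 × 10^-3 M
pH = −log(6.66 × 10^-3) = 2.18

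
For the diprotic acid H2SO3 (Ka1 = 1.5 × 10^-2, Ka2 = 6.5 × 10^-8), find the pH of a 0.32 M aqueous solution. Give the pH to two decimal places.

Ka1 ≫ Ka2, so treat the first dissociation as the only significant source of H+.
Ka1 = x²/(0.32 − x) = 1.5 × 10^-2
Solving the quadratic: x = (−Ka1 + √(Ka1² + 4·Ka1·C₀))/2 = 6.22 × 10^-2 M
pH = −log(6.22 × 10^-2) = 1.21

pH = 1.21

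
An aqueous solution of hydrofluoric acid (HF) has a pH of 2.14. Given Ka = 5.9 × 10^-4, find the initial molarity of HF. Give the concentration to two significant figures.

[H+] = 10^(-2.14) = 7.24 × 10^-3 M = x
Ka = x²/(C₀ − x) ⇒ C₀ = x + x²/Ka
C₀ = 7.24 × 10^-3 + (7.24 × 10^-3)²/(5.9 × 10^-4) = 9.61 × 10^-2 M

C₀ = 9.6 × 10^-2 M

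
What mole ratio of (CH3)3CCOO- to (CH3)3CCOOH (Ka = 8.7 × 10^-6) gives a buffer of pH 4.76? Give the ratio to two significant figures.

pKa = -log(8.7 × 10^-6) = 5.060
pH = pKa + log(r) ⇒ log(r) = 4.76 − 5.060 = -0.300
r = [(CH3)3CCOO-]/[(CH3)3CCOOH] = 10^(-0.300) = 0.501

ratio = 0.50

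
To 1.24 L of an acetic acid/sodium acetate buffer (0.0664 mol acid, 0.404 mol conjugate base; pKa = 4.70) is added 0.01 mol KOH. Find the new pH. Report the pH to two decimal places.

pH = 5.57

After neutralization: n(CH3COOH) = 0.0564 mol, n(CH3COO-) = 0.414 mol.
Henderson–Hasselbalch with mole ratio 0.414/0.0564: pH = 4.70 + (+0.866)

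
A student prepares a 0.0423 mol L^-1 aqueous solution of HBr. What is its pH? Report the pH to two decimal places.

pH = 1.37

HBr is a strong acid and dissociates completely, so [H+] = 0.0423 M.
pH = -log(0.0423) = 1.37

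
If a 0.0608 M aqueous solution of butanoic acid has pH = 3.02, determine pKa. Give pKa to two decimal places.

[H+] = 10^(-3.02) = 9.55 × 10^-4 M
At equilibrium [HA] = 0.0608 − 9.55 × 10^-4 = 5.98 × 10^-2 M
Ka = [H+][A-]/[HA] = (9.55 × 10^-4)² / 5.98 × 10^-2 = 1.53 × 10^-5
pKa = -log(1.53 × 10^-5) = 4.82

pKa = 4.82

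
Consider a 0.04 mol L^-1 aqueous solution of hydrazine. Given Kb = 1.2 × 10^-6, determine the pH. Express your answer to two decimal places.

pH = 10.34

N2H4 + H2O ⇌ N2H5+ + OH-
From the ICE table, Kb = [OH-]²/(0.04 − [OH-]) = 1.2 × 10^-6.
Since Kb ≪ C₀, [OH-] ≈ √(Kb·C₀) = 2.19 × 10^-4 M.
pOH = 3.66, so pH = 14.00 − pOH = 10.34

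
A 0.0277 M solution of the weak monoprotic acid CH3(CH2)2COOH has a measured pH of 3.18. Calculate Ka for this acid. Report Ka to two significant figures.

Ka = 1.6 × 10^-5

[H+] = 10^(-3.18) = 6.61 × 10^-4 M
At equilibrium [HA] = 0.0277 − 6.61 × 10^-4 = 2.70 × 10^-2 M
Ka = [H+][A-]/[HA] = (6.61 × 10^-4)² / 2.70 × 10^-2 = 1.6 × 10^-5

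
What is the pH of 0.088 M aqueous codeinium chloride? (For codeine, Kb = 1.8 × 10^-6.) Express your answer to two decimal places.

C18H22NO3+ is the conjugate acid of the weak base C18H21NO3.
Ka = Kw/Kb = 1.0×10^-14 / 1.8 × 10^-6 = 5.56 × 10^-9
From the ICE table, Ka = [H+]²/(0.088 − [H+]) = 5.56 × 10^-9.
Neglecting [H+] in the denominator: [H+] = √(5.56 × 10^-9 × 0.088) = 2.21 × 10^-5 M
([H+]/C₀ = 0.025% < 5%, so the approximation holds.)
pH = −log[H+] = −log(2.21 × 10^-5) = 4.66

pH = 4.66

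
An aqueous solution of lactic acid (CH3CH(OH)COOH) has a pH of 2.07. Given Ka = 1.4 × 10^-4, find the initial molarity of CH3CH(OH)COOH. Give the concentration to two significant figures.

[H+] = 10^(-2.07) = 8.51 × 10^-3 M = x
Ka = x²/(C₀ − x) ⇒ C₀ = x + x²/Ka
C₀ = 8.51 × 10^-3 + (8.51 × 10^-3)²/(1.4 × 10^-4) = 5.26 × 10^-1 M

C₀ = 5.3 × 10^-1 M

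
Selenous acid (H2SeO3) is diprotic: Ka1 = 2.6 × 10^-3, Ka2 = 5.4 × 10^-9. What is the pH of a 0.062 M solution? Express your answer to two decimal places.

Since Ka1 ≫ Ka2, the first ionization dominates [H+].
Ka1 = x²/(0.062 − x) = 2.6 × 10^-3
Solving the quadratic: x = (−Ka1 + √(Ka1² + 4·Ka1·C₀))/2 = 1.15 × 10^-2 M
pH = −log(1.15 × 10^-2) = 1.94

pH = 1.94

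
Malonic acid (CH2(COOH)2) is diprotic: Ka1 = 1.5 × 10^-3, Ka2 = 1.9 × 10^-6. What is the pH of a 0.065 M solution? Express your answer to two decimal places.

Ka1 ≫ Ka2, so treat the first dissociation as the only significant source of H+.
Ka1 = x²/(0.065 − x) = 1.5 × 10^-3
Solving the quadratic: x = (−Ka1 + √(Ka1² + 4·Ka1·C₀))/2 = 9.15 × 10^-3 M
pH = −log(9.15 × 10^-3) = 2.04

pH = 2.04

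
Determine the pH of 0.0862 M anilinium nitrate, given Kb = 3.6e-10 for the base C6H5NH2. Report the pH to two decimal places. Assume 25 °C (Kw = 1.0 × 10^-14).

C6H5NH3+ is the conjugate acid of the weak base C6H5NH2.
Ka = Kw/Kb = 1.0×10^-14 / 3.6 × 10^-10 = 2.78 × 10^-5
From the ICE table, Ka = x²/(0.0862 − x) = 2.78 × 10^-5.
Since Ka ≪ C₀, x ≈ √(Ka·C₀) = 1.55 × 10^-3 M.
pH = −log[H+] = −log(1.55 × 10^-3) = 2.81

pH = 2.81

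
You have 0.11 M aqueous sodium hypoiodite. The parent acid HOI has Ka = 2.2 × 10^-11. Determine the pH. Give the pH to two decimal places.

OI- is the conjugate base of the weak acid HOI.
Kb = Kw/Ka = 1.0×10^-14 / 2.2 × 10^-11 = 4.55 × 10^-4
From the ICE table, Kb = x²/(0.11 − x) = 4.55 × 10^-4.
The 5% rule fails; solving x² + Kb·x − Kb·C₀ = 0 exactly:
x = (−Kb + √(Kb² + 4·Kb·C₀))/2 = 6.85 × 10^-3 M
pOH = 2.16, so pH = 14.00 − pOH = 11.84

pH = 11.84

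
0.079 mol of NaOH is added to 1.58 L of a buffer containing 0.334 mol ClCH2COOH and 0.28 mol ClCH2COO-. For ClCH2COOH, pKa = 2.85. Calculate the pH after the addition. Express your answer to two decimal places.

After neutralization: n(ClCH2COOH) = 0.255 mol, n(ClCH2COO-) = 0.359 mol.
pH = pKa + log(n_ClCH2COO-/n_ClCH2COOH) = 2.85 + log(0.359/0.255) = 2.85 + (+0.149)

pH = 3.00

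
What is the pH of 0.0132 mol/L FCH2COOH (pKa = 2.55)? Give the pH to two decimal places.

pH = 2.31

FCH2COOH ⇌ FCH2COO- + H+
Ka = 10^(−2.55) = 2.82 × 10^-3
Ka = [H+]²/(0.0132 − [H+]) = 2.82 × 10^-3
[H+] is not negligible relative to C₀; solve [H+]² + 0.00282·[H+] − 3.72e-05 = 0.
[H+] = [−0.00282 + √(0.00282² + 0.000149)]/2 = 4.85 × 10^-3 M
pH = −log[H+] = −log(4.85 × 10^-3) = 2.31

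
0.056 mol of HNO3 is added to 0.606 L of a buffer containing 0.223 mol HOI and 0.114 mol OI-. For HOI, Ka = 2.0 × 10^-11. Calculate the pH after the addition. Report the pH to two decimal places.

Added H+ converts OI- to HOI: HOI → 0.279 mol, OI- → 0.058 mol.
pKa = −log(2.0 × 10^-11) = 10.699
pH = pKa + log([A⁻]/[HA]) = 10.699 + log(0.058/0.279) = 10.699 -0.682

pH = 10.02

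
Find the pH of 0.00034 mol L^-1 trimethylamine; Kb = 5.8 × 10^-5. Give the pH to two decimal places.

pH = 10.06

(CH3)3N + H2O ⇌ (CH3)3NH+ + OH-
Kb = x²/(0.00034 − x) = 5.8 × 10^-5
The 5% rule fails; solving x² + Kb·x − Kb·C₀ = 0 exactly:
x = [−5.8e-05 + √(5.8e-05² + 7.89e-08)]/2 = 1.14 × 10^-4 M
pOH = 3.94, so pH = 14.00 − pOH = 10.06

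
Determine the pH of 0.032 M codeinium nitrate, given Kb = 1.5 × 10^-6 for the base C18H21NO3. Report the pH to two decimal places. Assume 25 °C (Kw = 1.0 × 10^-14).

pH = 4.84

C18H22NO3+ is the conjugate acid of the weak base C18H21NO3.
Ka = Kw/Kb = 1.0×10^-14 / 1.5 × 10^-6 = 6.67 × 10^-9
From the ICE table, Ka = x²/(0.032 − x) = 6.67 × 10^-9.
Assume x ≪ 0.032: x ≈ √(6.67 × 10^-9 × 0.032) = 1.46 × 10^-5 M
pH = −log[H+] = −log(1.46 × 10^-5) = 4.84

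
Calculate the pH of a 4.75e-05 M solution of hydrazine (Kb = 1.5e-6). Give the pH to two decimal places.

N2H4 + H2O ⇌ N2H5+ + OH-
From the ICE table, Kb = [OH-]²/(4.75e-05 − [OH-]) = 1.5 × 10^-6.
[OH-] is not negligible relative to C₀; solve [OH-]² + 1.5e-06·[OH-] − 7.12e-11 = 0.
[OH-] = (−Kb + √(Kb² + 4·Kb·C₀))/2 = 7.72 × 10^-6 M
pOH = 5.11, so pH = 14.00 − pOH = 8.89

pH = 8.89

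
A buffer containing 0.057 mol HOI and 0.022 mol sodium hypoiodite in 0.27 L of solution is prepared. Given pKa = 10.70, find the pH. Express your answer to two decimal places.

pH = 10.29

pH = pKa + log([A⁻]/[HA]) = 10.70 + log(0.022/0.057)
pH = 10.70 + (-0.413) = 10.29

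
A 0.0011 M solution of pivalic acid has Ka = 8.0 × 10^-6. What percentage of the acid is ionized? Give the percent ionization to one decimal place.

8.2%

(CH3)3CCOOH ⇌ (CH3)3CCOO- + H+; let x = [H+] at equilibrium.
Ka = x²/(C₀ − x); solving the quadratic gives x = 8.99 × 10^-5 M.
% ionization = x/C₀ × 100% = 8.99 × 10^-5/0.0011 × 100% = 8.2%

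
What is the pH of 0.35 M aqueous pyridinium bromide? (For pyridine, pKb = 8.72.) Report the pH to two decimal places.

pH = 2.87

C5H5NH+ is the conjugate acid of the weak base C5H5N.
Kb = 10^(−8.72) = 1.91 × 10^-9
Ka = Kw/Kb = 1.0×10^-14 / 1.91 × 10^-9 = 5.24 × 10^-6
From the ICE table, Ka = x²/(0.35 − x) = 5.24 × 10^-6.
Neglecting x in the denominator: x = √(5.24 × 10^-6 × 0.35) = 1.35 × 10^-3 M
(x/C₀ = 0.39% < 5%, so the approximation holds.)
pH = −log[H+] = −log(1.35 × 10^-3) = 2.87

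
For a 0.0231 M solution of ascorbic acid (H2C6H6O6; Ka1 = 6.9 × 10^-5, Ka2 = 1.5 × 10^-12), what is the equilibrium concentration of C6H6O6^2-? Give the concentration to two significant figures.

1.5 × 10^-12 M

First ionization gives [H+] ≈ [HC6H6O6-] = 1.23 × 10^-3 M.
Second step: Ka2 = [H+][C6H6O6^2-]/[HC6H6O6-] ≈ [C6H6O6^2-] (since [H+] ≈ [HC6H6O6-]).
So [C6H6O6^2-] ≈ Ka2.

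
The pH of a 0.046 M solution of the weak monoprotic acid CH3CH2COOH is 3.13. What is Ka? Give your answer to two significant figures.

[H+] = 10^(-3.13) = 7.41 × 10^-4 M
At equilibrium [HA] = 0.046 − 7.41 × 10^-4 = 4.53 × 10^-2 M
Ka = [H+][A-]/[HA] = (7.41 × 10^-4)² / 4.53 × 10^-2 = 1.2 × 10^-5

Ka = 1.2 × 10^-5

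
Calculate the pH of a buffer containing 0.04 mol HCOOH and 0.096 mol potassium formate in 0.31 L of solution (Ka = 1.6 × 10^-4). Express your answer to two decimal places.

pKa = −log(1.6 × 10^-4) = 3.796
Henderson–Hasselbalch: pH = pKa + log([HCOO-]/[HCOOH]) = 3.796 + log(0.096/0.04)
pH = 3.796 + (+0.380) = 4.18

pH = 4.18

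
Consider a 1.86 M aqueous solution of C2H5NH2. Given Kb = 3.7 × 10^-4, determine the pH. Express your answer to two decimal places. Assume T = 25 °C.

pH = 12.42

C2H5NH2 + H2O ⇌ C2H5NH3+ + OH-
From the ICE table, Kb = [OH-]²/(1.86 − [OH-]) = 3.7 × 10^-4.
Since Kb ≪ C₀, [OH-] ≈ √(Kb·C₀) = 2.62 × 10^-2 M.
pOH = −log(2.62 × 10^-2) = 1.58; pH = 14.00 − 1.58 = 12.42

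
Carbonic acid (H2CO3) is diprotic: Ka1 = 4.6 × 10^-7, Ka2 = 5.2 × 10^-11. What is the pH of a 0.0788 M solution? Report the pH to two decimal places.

pH = 3.72

Since Ka1 ≫ Ka2, the first ionization dominates [H+].
Ka1 = x²/(0.0788 − x) = 4.6 × 10^-7
x ≈ √(4.6 × 10^-7 × 0.0788) = 1.90 × 10^-4 M
pH = −log(1.90 × 10^-4) = 3.72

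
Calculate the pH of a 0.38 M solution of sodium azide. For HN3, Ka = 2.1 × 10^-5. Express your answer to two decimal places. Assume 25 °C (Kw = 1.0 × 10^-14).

pH = 9.13

N3- is the conjugate base of the weak acid HN3.
Kb = Kw/Ka = 1.0×10^-14 / 2.1 × 10^-5 = 4.76 × 10^-10
From the ICE table, Kb = [OH-]²/(0.38 − [OH-]) = 4.76 × 10^-10.
Since Kb ≪ C₀, [OH-] ≈ √(Kb·C₀) = 1.34 × 10^-5 M.
pOH = −log(1.34 × 10^-5) = 4.87; pH = 14.00 − 4.87 = 9.13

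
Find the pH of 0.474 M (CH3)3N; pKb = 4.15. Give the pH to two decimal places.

(CH3)3N + H2O ⇌ (CH3)3NH+ + OH-
Kb = 10^(−4.15) = 7.08 × 10^-5
Kb = [OH-]²/(0.474 − [OH-]) = 7.08 × 10^-5
Since Kb ≪ C₀, [OH-] ≈ √(Kb·C₀) = 5.79 × 10^-3 M.
pOH = −log(5.79 × 10^-3) = 2.24; pH = 14.00 − 2.24 = 11.76

pH = 11.76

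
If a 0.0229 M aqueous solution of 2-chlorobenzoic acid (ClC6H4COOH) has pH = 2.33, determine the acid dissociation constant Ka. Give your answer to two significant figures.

Ka = 1.2 × 10^-3

[H+] = 10^(-2.33) = 4.68 × 10^-3 M
At equilibrium [HA] = 0.0229 − 4.68 × 10^-3 = 1.82 × 10^-2 M
Ka = [H+][A-]/[HA] = (4.68 × 10^-3)² / 1.82 × 10^-2 = 1.2 × 10^-3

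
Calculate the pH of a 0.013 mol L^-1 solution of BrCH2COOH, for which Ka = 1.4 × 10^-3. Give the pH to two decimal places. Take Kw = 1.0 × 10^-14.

BrCH2COOH ⇌ BrCH2COO- + H+
From the ICE table, Ka = [H+]²/(0.013 − [H+]) = 1.4 × 10^-3.
The 5% rule fails; solving [H+]² + Ka·[H+] − Ka·C₀ = 0 exactly:
[H+] = [−0.0014 + √(0.0014² + 7.28e-05)]/2 = 3.62 × 10^-3 M
pH = −log[H+] = −log(3.62 × 10^-3) = 2.44

pH = 2.44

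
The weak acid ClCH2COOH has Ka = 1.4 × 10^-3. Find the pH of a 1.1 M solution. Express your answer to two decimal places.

pH = 1.41

ClCH2COOH ⇌ ClCH2COO- + H+
Ka = x²/(1.1 − x) = 1.4 × 10^-3
Since Ka ≪ C₀, x ≈ √(Ka·C₀) = 3.92 × 10^-2 M.
(x/C₀ = 3.6% < 5%, so the approximation holds.)
pH = −log(3.92 × 10^-2) = 1.41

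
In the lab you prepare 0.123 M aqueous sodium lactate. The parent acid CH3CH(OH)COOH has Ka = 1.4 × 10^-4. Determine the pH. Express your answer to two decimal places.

CH3CH(OH)COO- is the conjugate base of the weak acid CH3CH(OH)COOH.
Kb = Kw/Ka = 1.0×10^-14 / 1.4 × 10^-4 = 7.14 × 10^-11
Kb = [OH-]²/(0.123 − [OH-]) = 7.14 × 10^-11
Neglecting [OH-] in the denominator: [OH-] = √(7.14 × 10^-11 × 0.123) = 2.96 × 10^-6 M
pOH = −log(2.96 × 10^-6) = 5.53; pH = 14.00 − 5.53 = 8.47

pH = 8.47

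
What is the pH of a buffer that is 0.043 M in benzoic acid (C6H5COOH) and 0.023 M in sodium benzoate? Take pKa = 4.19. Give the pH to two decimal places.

pH = pKa + log([A⁻]/[HA]) = 4.19 + log(0.023/0.043)
pH = 4.19 + (-0.272) = 3.92

pH = 3.92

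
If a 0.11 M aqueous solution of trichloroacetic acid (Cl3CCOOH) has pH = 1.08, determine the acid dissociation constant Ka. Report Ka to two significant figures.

[H+] = 10^(-1.08) = 8.32 × 10^-2 M
At equilibrium [HA] = 0.11 − 8.32 × 10^-2 = 2.68 × 10^-2 M
Ka = [H+][A-]/[HA] = (8.32 × 10^-2)² / 2.68 × 10^-2 = 2.6 × 10^-1

Ka = 2.6 × 10^-1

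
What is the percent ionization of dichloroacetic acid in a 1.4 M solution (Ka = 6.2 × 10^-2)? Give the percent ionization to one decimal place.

18.9%

Cl2CHCOOH ⇌ Cl2CHCOO- + H+; let x = [H+] at equilibrium.
Solve x² + 0.062x − 0.0868 = 0 → x = 2.65 × 10^-1 M
% ionization = x/C₀ × 100% = 2.65 × 10^-1/1.4 × 100% = 18.9%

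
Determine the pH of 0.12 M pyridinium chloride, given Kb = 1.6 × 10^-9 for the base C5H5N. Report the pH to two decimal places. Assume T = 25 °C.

pH = 3.06

C5H5NH+ is the conjugate acid of the weak base C5H5N.
Ka = Kw/Kb = 1.0×10^-14 / 1.6 × 10^-9 = 6.25 × 10^-6
Let x = [H+] at equilibrium. Ka = x²/(0.12 − x).
Since Ka ≪ C₀, x ≈ √(Ka·C₀) = 8.66 × 10^-4 M.
Check: 0.72% ionized — well under 5%, approximation valid.
pH = −log[H+] = −log(8.66 × 10^-4) = 3.06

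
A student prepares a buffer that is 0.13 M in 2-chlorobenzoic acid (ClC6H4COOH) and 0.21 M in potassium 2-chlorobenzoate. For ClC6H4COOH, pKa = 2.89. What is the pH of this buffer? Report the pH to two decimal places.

pH = 3.10

pH = pKa + log([A⁻]/[HA]) = 2.89 + log(0.21/0.13)
pH = 2.89 + (+0.208) = 3.10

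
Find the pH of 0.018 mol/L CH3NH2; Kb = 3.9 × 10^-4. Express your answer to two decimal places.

pH = 11.39

CH3NH2 + H2O ⇌ CH3NH3+ + OH-
Kb = [OH-]²/(0.018 − [OH-]) = 3.9 × 10^-4
Here C₀/Kb ≈ 46.2, so the small-[OH-] approximation fails. Use the quadratic:
[OH-] = [−0.00039 + √(0.00039² + 2.81e-05)]/2 = 2.46 × 10^-3 M
pOH = 2.61, so pH = 14.00 − pOH = 11.39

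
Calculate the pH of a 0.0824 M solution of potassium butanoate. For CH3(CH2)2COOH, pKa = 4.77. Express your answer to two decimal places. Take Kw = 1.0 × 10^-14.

pH = 8.84

CH3(CH2)2COO- is the conjugate base of the weak acid CH3(CH2)2COOH.
Ka = 10^(−4.77) = 1.70 × 10^-5
Kb = Kw/Ka = 1.0×10^-14 / 1.70 × 10^-5 = 5.88 × 10^-10
Kb = [OH-]²/(0.0824 − [OH-]) = 5.88 × 10^-10
Assume [OH-] ≪ 0.0824: [OH-] ≈ √(5.88 × 10^-10 × 0.0824) = 6.96 × 10^-6 M
pOH = 5.16, so pH = 14.00 − pOH = 8.84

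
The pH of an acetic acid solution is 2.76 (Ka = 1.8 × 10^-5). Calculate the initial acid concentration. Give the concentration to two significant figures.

C₀ = 1.7 × 10^-1 M

[H+] = 10^(-2.76) = 1.74 × 10^-3 M = x
Ka = x²/(C₀ − x) ⇒ C₀ = x + x²/Ka
C₀ = 1.74 × 10^-3 + (1.74 × 10^-3)²/(1.8 × 10^-5) = 1.70 × 10^-1 M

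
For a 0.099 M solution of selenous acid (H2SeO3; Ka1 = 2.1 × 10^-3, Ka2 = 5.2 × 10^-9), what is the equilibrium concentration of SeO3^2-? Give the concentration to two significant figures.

5.2 × 10^-9 M

First ionization gives [H+] ≈ [HSeO3-] = 1.34 × 10^-2 M.
Second step: Ka2 = [H+][SeO3^2-]/[HSeO3-] ≈ [SeO3^2-] (since [H+] ≈ [HSeO3-]).
So [SeO3^2-] ≈ Ka2.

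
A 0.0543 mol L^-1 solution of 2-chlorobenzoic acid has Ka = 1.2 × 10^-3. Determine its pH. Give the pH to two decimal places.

ClC6H4COOH ⇌ ClC6H4COO- + H+
Let x = [H+] at equilibrium. Ka = x²/(0.0543 − x).
The 5% rule fails; solving x² + Ka·x − Ka·C₀ = 0 exactly:
x = (−Ka + √(Ka² + 4·Ka·C₀))/2 = 7.49 × 10^-3 M
pH = −log[H+] = −log(7.49 × 10^-3) = 2.13

pH = 2.13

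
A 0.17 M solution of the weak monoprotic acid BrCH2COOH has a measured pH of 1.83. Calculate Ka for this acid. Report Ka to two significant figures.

Ka = 1.4 × 10^-3

[H+] = 10^(-1.83) = 1.48 × 10^-2 M
At equilibrium [HA] = 0.17 − 1.48 × 10^-2 = 1.55 × 10^-1 M
Ka = [H+][A-]/[HA] = (1.48 × 10^-2)² / 1.55 × 10^-1 = 1.4 × 10^-3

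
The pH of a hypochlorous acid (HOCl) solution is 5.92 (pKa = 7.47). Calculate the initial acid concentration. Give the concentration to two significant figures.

C₀ = 4.4 × 10^-5 M

[H+] = 10^(-5.92) = 1.20 × 10^-6 M = x
Ka = 10^(−7.47) = 3.39 × 10^-8
Ka = x²/(C₀ − x) ⇒ C₀ = x + x²/Ka
C₀ = 1.20 × 10^-6 + (1.20 × 10^-6)²/(3.39 × 10^-8) = 4.37 × 10^-5 M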